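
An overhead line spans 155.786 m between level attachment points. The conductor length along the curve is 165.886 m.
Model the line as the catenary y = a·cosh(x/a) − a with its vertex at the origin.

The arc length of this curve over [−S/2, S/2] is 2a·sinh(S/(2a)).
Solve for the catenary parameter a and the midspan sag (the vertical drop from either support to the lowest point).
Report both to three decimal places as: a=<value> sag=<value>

a=126.086 sag=24.835

seed: a₀ = √(S³/(24(L−S))) = √(155.786³/(24·10.100)) = 124.889616
iter 1: u=0.623695  f(a)=+1.983e-01  f'(a)=-1.681e-01  a ← 124.889616 − (+1.983e-01/-1.681e-01) = 126.068945
iter 2: u=0.617860  f(a)=+2.843e-03  f'(a)=-1.633e-01  a ← 126.068945 − (+2.843e-03/-1.633e-01) = 126.086355
iter 3: u=0.617775  f(a)=+6.037e-07  f'(a)=-1.633e-01  a ← 126.086355 − (+6.037e-07/-1.633e-01) = 126.086358
iter 4: u=0.617775  f(a)=+0.000e+00  f'(a)=-1.633e-01  a ← 126.086358 − (+0.000e+00/-1.633e-01) = 126.086358
converged: |Δa| < 1e-12 after 4 iterations
sag = a·(cosh(S/(2a)) − 1) = 126.086358·(cosh(0.617775) − 1) = 24.835181
T_max/T_min = cosh(S/(2a)) = 1.196970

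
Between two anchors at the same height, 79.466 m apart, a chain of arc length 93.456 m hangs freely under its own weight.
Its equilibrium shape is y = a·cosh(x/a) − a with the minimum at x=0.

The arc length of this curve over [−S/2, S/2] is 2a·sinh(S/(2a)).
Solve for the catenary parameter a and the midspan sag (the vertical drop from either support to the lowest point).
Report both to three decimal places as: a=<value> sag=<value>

a=39.642 sag=21.636

seed: a₀ = √(S³/(24(L−S))) = √(79.466³/(24·13.990)) = 38.659617
iter 1: u=1.027765  f(a)=+7.577e-01  f'(a)=-8.031e-01  a ← 38.659617 − (+7.577e-01/-8.031e-01) = 39.603085
iter 2: u=1.003280  f(a)=+2.863e-02  f'(a)=-7.435e-01  a ← 39.603085 − (+2.863e-02/-7.435e-01) = 39.641586
iter 3: u=1.002306  f(a)=+4.441e-05  f'(a)=-7.412e-01  a ← 39.641586 − (+4.441e-05/-7.412e-01) = 39.641646
iter 4: u=1.002304  f(a)=+1.072e-10  f'(a)=-7.412e-01  a ← 39.641646 − (+1.072e-10/-7.412e-01) = 39.641646
iter 5: u=1.002304  f(a)=+0.000e+00  f'(a)=-7.412e-01  a ← 39.641646 − (+0.000e+00/-7.412e-01) = 39.641646
converged: |Δa| < 1e-12 after 5 iterations
sag = a·(cosh(S/(2a)) − 1) = 39.641646·(cosh(1.002304) − 1) = 21.636132
T_max/T_min = cosh(S/(2a)) = 1.545793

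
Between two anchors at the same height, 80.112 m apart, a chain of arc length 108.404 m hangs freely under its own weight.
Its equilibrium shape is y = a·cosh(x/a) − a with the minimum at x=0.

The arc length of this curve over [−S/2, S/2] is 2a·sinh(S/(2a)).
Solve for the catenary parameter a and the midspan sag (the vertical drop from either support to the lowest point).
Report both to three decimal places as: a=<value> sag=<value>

a=28.871 sag=32.541

seed: a₀ = √(S³/(24(L−S))) = √(80.112³/(24·28.292)) = 27.517496
iter 1: u=1.455656  f(a)=+3.153e+00  f'(a)=-2.526e+00  a ← 27.517496 − (+3.153e+00/-2.526e+00) = 28.765645
iter 2: u=1.392494  f(a)=+2.272e-01  f'(a)=-2.174e+00  a ← 28.765645 − (+2.272e-01/-2.174e+00) = 28.870158
iter 3: u=1.387453  f(a)=+1.383e-03  f'(a)=-2.148e+00  a ← 28.870158 − (+1.383e-03/-2.148e+00) = 28.870801
iter 4: u=1.387423  f(a)=+5.188e-08  f'(a)=-2.148e+00  a ← 28.870801 − (+5.188e-08/-2.148e+00) = 28.870801
iter 5: u=1.387423  f(a)=+0.000e+00  f'(a)=-2.148e+00  a ← 28.870801 − (+0.000e+00/-2.148e+00) = 28.870801
converged: |Δa| < 1e-12 after 5 iterations
sag = a·(cosh(S/(2a)) − 1) = 28.870801·(cosh(1.387423) − 1) = 32.540761
T_max/T_min = cosh(S/(2a)) = 2.127117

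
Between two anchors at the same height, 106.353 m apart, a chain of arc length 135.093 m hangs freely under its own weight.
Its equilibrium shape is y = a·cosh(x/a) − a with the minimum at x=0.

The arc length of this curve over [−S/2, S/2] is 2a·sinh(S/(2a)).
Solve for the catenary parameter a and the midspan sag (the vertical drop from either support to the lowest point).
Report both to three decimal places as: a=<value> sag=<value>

a=43.359 sag=36.907

seed: a₀ = √(S³/(24(L−S))) = √(106.353³/(24·28.740)) = 41.761454
iter 1: u=1.273339  f(a)=+2.422e+00  f'(a)=-1.613e+00  a ← 41.761454 − (+2.422e+00/-1.613e+00) = 43.263087
iter 2: u=1.229143  f(a)=+1.368e-01  f'(a)=-1.435e+00  a ← 43.263087 − (+1.368e-01/-1.435e+00) = 43.358364
iter 3: u=1.226442  f(a)=+4.938e-04  f'(a)=-1.425e+00  a ← 43.358364 − (+4.938e-04/-1.425e+00) = 43.358711
iter 4: u=1.226432  f(a)=+6.490e-09  f'(a)=-1.425e+00  a ← 43.358711 − (+6.490e-09/-1.425e+00) = 43.358711
iter 5: u=1.226432  f(a)=+2.842e-14  f'(a)=-1.425e+00  a ← 43.358711 − (+2.842e-14/-1.425e+00) = 43.358711
converged: |Δa| < 1e-12 after 5 iterations
sag = a·(cosh(S/(2a)) − 1) = 43.358711·(cosh(1.226432) − 1) = 36.906521
T_max/T_min = cosh(S/(2a)) = 1.851190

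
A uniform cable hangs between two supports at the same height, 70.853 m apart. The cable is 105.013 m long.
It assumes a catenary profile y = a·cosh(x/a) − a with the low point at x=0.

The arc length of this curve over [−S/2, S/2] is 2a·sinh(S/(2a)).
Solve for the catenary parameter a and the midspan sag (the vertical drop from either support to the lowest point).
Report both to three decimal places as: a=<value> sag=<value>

a=22.195 sag=34.810

seed: a₀ = √(S³/(24(L−S))) = √(70.853³/(24·34.160)) = 20.829211
iter 1: u=1.700809  f(a)=+5.295e+00  f'(a)=-4.332e+00  a ← 20.829211 − (+5.295e+00/-4.332e+00) = 22.051464
iter 2: u=1.606537  f(a)=+5.019e-01  f'(a)=-3.547e+00  a ← 22.051464 − (+5.019e-01/-3.547e+00) = 22.192966
iter 3: u=1.596294  f(a)=+5.550e-03  f'(a)=-3.469e+00  a ← 22.192966 − (+5.550e-03/-3.469e+00) = 22.194566
iter 4: u=1.596179  f(a)=+6.955e-07  f'(a)=-3.468e+00  a ← 22.194566 − (+6.955e-07/-3.468e+00) = 22.194566
iter 5: u=1.596179  f(a)=+1.421e-14  f'(a)=-3.468e+00  a ← 22.194566 − (+1.421e-14/-3.468e+00) = 22.194566
converged: |Δa| < 1e-12 after 5 iterations
sag = a·(cosh(S/(2a)) − 1) = 22.194566·(cosh(1.596179) − 1) = 34.810094
T_max/T_min = cosh(S/(2a)) = 2.568406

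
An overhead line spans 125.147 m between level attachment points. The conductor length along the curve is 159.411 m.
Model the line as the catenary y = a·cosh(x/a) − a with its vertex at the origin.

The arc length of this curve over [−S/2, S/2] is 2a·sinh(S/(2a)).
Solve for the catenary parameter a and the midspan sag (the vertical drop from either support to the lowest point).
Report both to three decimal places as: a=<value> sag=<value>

seed: a₀ = √(S³/(24(L−S))) = √(125.147³/(24·34.264)) = 48.820926
iter 1: u=1.281694  f(a)=+2.927e+00  f'(a)=-1.648e+00  a ← 48.820926 − (+2.927e+00/-1.648e+00) = 50.596792
iter 2: u=1.236709  f(a)=+1.673e-01  f'(a)=-1.465e+00  a ← 50.596792 − (+1.673e-01/-1.465e+00) = 50.711004
iter 3: u=1.233924  f(a)=+6.197e-04  f'(a)=-1.454e+00  a ← 50.711004 − (+6.197e-04/-1.454e+00) = 50.711430
iter 4: u=1.233913  f(a)=+8.575e-09  f'(a)=-1.454e+00  a ← 50.711430 − (+8.575e-09/-1.454e+00) = 50.711430
iter 5: u=1.233913  f(a)=+2.842e-14  f'(a)=-1.454e+00  a ← 50.711430 − (+2.842e-14/-1.454e+00) = 50.711430
converged: |Δa| < 1e-12 after 5 iterations
sag = a·(cosh(S/(2a)) − 1) = 50.711430·(cosh(1.233913) − 1) = 43.758755
T_max/T_min = cosh(S/(2a)) = 1.862897

a=50.711 sag=43.759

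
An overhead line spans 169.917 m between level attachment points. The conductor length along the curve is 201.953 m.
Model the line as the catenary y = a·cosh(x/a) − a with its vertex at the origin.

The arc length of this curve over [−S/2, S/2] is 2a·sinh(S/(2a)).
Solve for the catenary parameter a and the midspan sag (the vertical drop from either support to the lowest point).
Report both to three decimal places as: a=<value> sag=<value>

a=82.046 sag=48.061

seed: a₀ = √(S³/(24(L−S))) = √(169.917³/(24·32.036)) = 79.878607
iter 1: u=1.063595  f(a)=+1.862e+00  f'(a)=-8.966e-01  a ← 79.878607 − (+1.862e+00/-8.966e-01) = 81.954888
iter 2: u=1.036650  f(a)=+7.505e-02  f'(a)=-8.256e-01  a ← 81.954888 − (+7.505e-02/-8.256e-01) = 82.045792
iter 3: u=1.035501  f(a)=+1.333e-04  f'(a)=-8.227e-01  a ← 82.045792 − (+1.333e-04/-8.227e-01) = 82.045954
iter 4: u=1.035499  f(a)=+4.225e-10  f'(a)=-8.227e-01  a ← 82.045954 − (+4.225e-10/-8.227e-01) = 82.045954
iter 5: u=1.035499  f(a)=+2.842e-14  f'(a)=-8.227e-01  a ← 82.045954 − (+2.842e-14/-8.227e-01) = 82.045954
converged: |Δa| < 1e-12 after 5 iterations
sag = a·(cosh(S/(2a)) − 1) = 82.045954·(cosh(1.035499) − 1) = 48.060895
T_max/T_min = cosh(S/(2a)) = 1.585780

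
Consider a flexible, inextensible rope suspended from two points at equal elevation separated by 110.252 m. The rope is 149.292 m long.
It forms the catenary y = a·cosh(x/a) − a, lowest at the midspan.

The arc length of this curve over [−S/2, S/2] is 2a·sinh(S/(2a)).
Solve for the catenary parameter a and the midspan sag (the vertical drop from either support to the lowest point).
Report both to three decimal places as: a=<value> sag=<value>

a=39.684 sag=44.855

seed: a₀ = √(S³/(24(L−S))) = √(110.252³/(24·39.040)) = 37.819797
iter 1: u=1.457596  f(a)=+4.363e+00  f'(a)=-2.538e+00  a ← 37.819797 − (+4.363e+00/-2.538e+00) = 39.539133
iter 2: u=1.394214  f(a)=+3.152e-01  f'(a)=-2.183e+00  a ← 39.539133 − (+3.152e-01/-2.183e+00) = 39.683499
iter 3: u=1.389142  f(a)=+1.928e-03  f'(a)=-2.157e+00  a ← 39.683499 − (+1.928e-03/-2.157e+00) = 39.684393
iter 4: u=1.389110  f(a)=+7.308e-08  f'(a)=-2.156e+00  a ← 39.684393 − (+7.308e-08/-2.156e+00) = 39.684393
iter 5: u=1.389110  f(a)=-2.842e-14  f'(a)=-2.156e+00  a ← 39.684393 − (-2.842e-14/-2.156e+00) = 39.684393
converged: |Δa| < 1e-12 after 5 iterations
sag = a·(cosh(S/(2a)) − 1) = 39.684393·(cosh(1.389110) − 1) = 44.854807
T_max/T_min = cosh(S/(2a)) = 2.130288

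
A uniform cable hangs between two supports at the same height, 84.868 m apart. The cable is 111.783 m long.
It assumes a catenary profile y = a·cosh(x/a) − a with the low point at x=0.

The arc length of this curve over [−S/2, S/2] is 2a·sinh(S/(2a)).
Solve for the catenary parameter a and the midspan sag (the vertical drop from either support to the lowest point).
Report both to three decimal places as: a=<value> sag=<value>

a=32.130 sag=32.339

seed: a₀ = √(S³/(24(L−S))) = √(84.868³/(24·26.915)) = 30.761899
iter 1: u=1.379434  f(a)=+2.680e+00  f'(a)=-2.106e+00  a ← 30.761899 − (+2.680e+00/-2.106e+00) = 32.034208
iter 2: u=1.324646  f(a)=+1.752e-01  f'(a)=-1.839e+00  a ← 32.034208 − (+1.752e-01/-1.839e+00) = 32.129489
iter 3: u=1.320718  f(a)=+8.651e-04  f'(a)=-1.821e+00  a ← 32.129489 − (+8.651e-04/-1.821e+00) = 32.129964
iter 4: u=1.320699  f(a)=+2.132e-08  f'(a)=-1.821e+00  a ← 32.129964 − (+2.132e-08/-1.821e+00) = 32.129964
iter 5: u=1.320699  f(a)=-1.421e-14  f'(a)=-1.821e+00  a ← 32.129964 − (-1.421e-14/-1.821e+00) = 32.129964
converged: |Δa| < 1e-12 after 5 iterations
sag = a·(cosh(S/(2a)) − 1) = 32.129964·(cosh(1.320699) − 1) = 32.338589
T_max/T_min = cosh(S/(2a)) = 2.006493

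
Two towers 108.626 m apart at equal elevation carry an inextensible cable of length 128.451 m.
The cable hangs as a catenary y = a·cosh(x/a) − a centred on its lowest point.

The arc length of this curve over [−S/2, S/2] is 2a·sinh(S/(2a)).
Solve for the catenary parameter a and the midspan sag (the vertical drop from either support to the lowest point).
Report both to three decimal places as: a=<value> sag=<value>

seed: a₀ = √(S³/(24(L−S))) = √(108.626³/(24·19.825)) = 51.902522
iter 1: u=1.046442  f(a)=+1.114e+00  f'(a)=-8.509e-01  a ← 51.902522 − (+1.114e+00/-8.509e-01) = 53.211916
iter 2: u=1.020692  f(a)=+4.356e-02  f'(a)=-7.856e-01  a ← 53.211916 − (+4.356e-02/-7.856e-01) = 53.267362
iter 3: u=1.019630  f(a)=+7.256e-05  f'(a)=-7.830e-01  a ← 53.267362 − (+7.256e-05/-7.830e-01) = 53.267454
iter 4: u=1.019628  f(a)=+2.021e-10  f'(a)=-7.830e-01  a ← 53.267454 − (+2.021e-10/-7.830e-01) = 53.267454
iter 5: u=1.019628  f(a)=+2.842e-14  f'(a)=-7.830e-01  a ← 53.267454 − (+2.842e-14/-7.830e-01) = 53.267454
converged: |Δa| < 1e-12 after 5 iterations
sag = a·(cosh(S/(2a)) − 1) = 53.267454·(cosh(1.019628) − 1) = 30.173162
T_max/T_min = cosh(S/(2a)) = 1.566446

a=53.267 sag=30.173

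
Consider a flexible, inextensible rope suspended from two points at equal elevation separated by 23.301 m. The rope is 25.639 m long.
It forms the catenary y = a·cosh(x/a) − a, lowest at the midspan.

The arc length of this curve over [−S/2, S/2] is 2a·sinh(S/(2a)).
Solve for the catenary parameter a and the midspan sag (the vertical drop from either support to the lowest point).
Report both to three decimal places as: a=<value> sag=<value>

seed: a₀ = √(S³/(24(L−S))) = √(23.301³/(24·2.338)) = 15.015298
iter 1: u=0.775909  f(a)=+7.140e-02  f'(a)=-3.306e-01  a ← 15.015298 − (+7.140e-02/-3.306e-01) = 15.231273
iter 2: u=0.764907  f(a)=+1.570e-03  f'(a)=-3.162e-01  a ← 15.231273 − (+1.570e-03/-3.162e-01) = 15.236237
iter 3: u=0.764657  f(a)=+7.964e-07  f'(a)=-3.159e-01  a ← 15.236237 − (+7.964e-07/-3.159e-01) = 15.236240
iter 4: u=0.764657  f(a)=+2.061e-13  f'(a)=-3.159e-01  a ← 15.236240 − (+2.061e-13/-3.159e-01) = 15.236240
converged: |Δa| < 1e-12 after 4 iterations
sag = a·(cosh(S/(2a)) − 1) = 15.236240·(cosh(0.764657) − 1) = 4.675631
T_max/T_min = cosh(S/(2a)) = 1.306876

a=15.236 sag=4.676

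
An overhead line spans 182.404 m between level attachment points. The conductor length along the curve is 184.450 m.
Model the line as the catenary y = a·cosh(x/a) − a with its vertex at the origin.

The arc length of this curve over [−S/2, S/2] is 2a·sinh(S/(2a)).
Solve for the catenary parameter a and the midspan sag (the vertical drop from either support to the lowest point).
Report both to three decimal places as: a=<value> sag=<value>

a=352.145 sag=11.876

seed: a₀ = √(S³/(24(L−S))) = √(182.404³/(24·2.046)) = 351.554856
iter 1: u=0.259425  f(a)=+6.896e-03  f'(a)=-1.172e-02  a ← 351.554856 − (+6.896e-03/-1.172e-02) = 352.143336
iter 2: u=0.258991  f(a)=+1.735e-05  f'(a)=-1.166e-02  a ← 352.143336 − (+1.735e-05/-1.166e-02) = 352.144824
iter 3: u=0.258990  f(a)=+1.104e-10  f'(a)=-1.166e-02  a ← 352.144824 − (+1.104e-10/-1.166e-02) = 352.144824
iter 4: u=0.258990  f(a)=+5.684e-14  f'(a)=-1.166e-02  a ← 352.144824 − (+5.684e-14/-1.166e-02) = 352.144824
converged: |Δa| < 1e-12 after 4 iterations
sag = a·(cosh(S/(2a)) − 1) = 352.144824·(cosh(0.258990) − 1) = 11.876367
T_max/T_min = cosh(S/(2a)) = 1.033726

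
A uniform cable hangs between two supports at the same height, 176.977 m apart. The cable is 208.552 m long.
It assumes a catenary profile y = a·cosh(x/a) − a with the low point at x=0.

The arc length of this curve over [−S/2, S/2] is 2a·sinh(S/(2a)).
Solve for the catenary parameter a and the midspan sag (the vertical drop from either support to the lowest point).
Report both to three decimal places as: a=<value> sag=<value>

seed: a₀ = √(S³/(24(L−S))) = √(176.977³/(24·31.575)) = 85.525957
iter 1: u=1.034639  f(a)=+1.734e+00  f'(a)=-8.205e-01  a ← 85.525957 − (+1.734e+00/-8.205e-01) = 87.638994
iter 2: u=1.009693  f(a)=+6.633e-02  f'(a)=-7.588e-01  a ← 87.638994 − (+6.633e-02/-7.588e-01) = 87.726411
iter 3: u=1.008687  f(a)=+1.056e-04  f'(a)=-7.564e-01  a ← 87.726411 − (+1.056e-04/-7.564e-01) = 87.726550
iter 4: u=1.008686  f(a)=+2.690e-10  f'(a)=-7.564e-01  a ← 87.726550 − (+2.690e-10/-7.564e-01) = 87.726550
iter 5: u=1.008686  f(a)=-2.842e-14  f'(a)=-7.564e-01  a ← 87.726550 − (-2.842e-14/-7.564e-01) = 87.726550
converged: |Δa| < 1e-12 after 5 iterations
sag = a·(cosh(S/(2a)) − 1) = 87.726550·(cosh(1.008686) − 1) = 48.543152
T_max/T_min = cosh(S/(2a)) = 1.553346

a=87.727 sag=48.543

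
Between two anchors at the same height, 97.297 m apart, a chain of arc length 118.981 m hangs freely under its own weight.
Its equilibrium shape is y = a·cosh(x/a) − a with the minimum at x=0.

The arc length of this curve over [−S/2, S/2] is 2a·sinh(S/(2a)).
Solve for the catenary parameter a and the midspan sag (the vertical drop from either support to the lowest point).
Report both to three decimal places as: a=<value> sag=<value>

a=43.410 sag=30.235

seed: a₀ = √(S³/(24(L−S))) = √(97.297³/(24·21.684)) = 42.070130
iter 1: u=1.156367  f(a)=+1.497e+00  f'(a)=-1.175e+00  a ← 42.070130 − (+1.497e+00/-1.175e+00) = 43.343523
iter 2: u=1.122394  f(a)=+7.065e-02  f'(a)=-1.067e+00  a ← 43.343523 − (+7.065e-02/-1.067e+00) = 43.409744
iter 3: u=1.120682  f(a)=+1.746e-04  f'(a)=-1.062e+00  a ← 43.409744 − (+1.746e-04/-1.062e+00) = 43.409908
iter 4: u=1.120677  f(a)=+1.073e-09  f'(a)=-1.062e+00  a ← 43.409908 − (+1.073e-09/-1.062e+00) = 43.409908
iter 5: u=1.120677  f(a)=+2.842e-14  f'(a)=-1.062e+00  a ← 43.409908 − (+2.842e-14/-1.062e+00) = 43.409908
converged: |Δa| < 1e-12 after 5 iterations
sag = a·(cosh(S/(2a)) − 1) = 43.409908·(cosh(1.120677) − 1) = 30.234777
T_max/T_min = cosh(S/(2a)) = 1.696495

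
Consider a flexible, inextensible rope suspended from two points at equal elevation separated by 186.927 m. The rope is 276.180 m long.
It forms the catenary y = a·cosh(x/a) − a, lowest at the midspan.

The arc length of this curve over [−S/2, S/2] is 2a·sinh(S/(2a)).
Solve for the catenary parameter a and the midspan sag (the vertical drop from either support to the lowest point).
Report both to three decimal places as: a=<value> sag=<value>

a=58.807 sag=91.283

seed: a₀ = √(S³/(24(L−S))) = √(186.927³/(24·89.253)) = 55.219316
iter 1: u=1.692587  f(a)=+1.369e+01  f'(a)=-4.259e+00  a ← 55.219316 − (+1.369e+01/-4.259e+00) = 58.434474
iter 2: u=1.599458  f(a)=+1.287e+00  f'(a)=-3.493e+00  a ← 58.434474 − (+1.287e+00/-3.493e+00) = 58.802956
iter 3: u=1.589435  f(a)=+1.397e-02  f'(a)=-3.417e+00  a ← 58.802956 − (+1.397e-02/-3.417e+00) = 58.807045
iter 4: u=1.589325  f(a)=+1.687e-06  f'(a)=-3.416e+00  a ← 58.807045 − (+1.687e-06/-3.416e+00) = 58.807045
iter 5: u=1.589325  f(a)=+5.684e-14  f'(a)=-3.416e+00  a ← 58.807045 − (+5.684e-14/-3.416e+00) = 58.807045
converged: |Δa| < 1e-12 after 5 iterations
sag = a·(cosh(S/(2a)) − 1) = 58.807045·(cosh(1.589325) − 1) = 91.283316
T_max/T_min = cosh(S/(2a)) = 2.552251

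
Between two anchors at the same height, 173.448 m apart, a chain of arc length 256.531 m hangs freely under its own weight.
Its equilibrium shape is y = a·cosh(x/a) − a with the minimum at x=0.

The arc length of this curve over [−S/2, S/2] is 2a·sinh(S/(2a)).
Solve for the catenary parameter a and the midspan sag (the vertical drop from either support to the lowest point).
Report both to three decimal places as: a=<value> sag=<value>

seed: a₀ = √(S³/(24(L−S))) = √(173.448³/(24·83.083)) = 51.155489
iter 1: u=1.695302  f(a)=+1.279e+01  f'(a)=-4.283e+00  a ← 51.155489 − (+1.279e+01/-4.283e+00) = 54.141706
iter 2: u=1.601797  f(a)=+1.205e+00  f'(a)=-3.510e+00  a ← 54.141706 − (+1.205e+00/-3.510e+00) = 54.485094
iter 3: u=1.591701  f(a)=+1.317e-02  f'(a)=-3.434e+00  a ← 54.485094 − (+1.317e-02/-3.434e+00) = 54.488929
iter 4: u=1.591589  f(a)=+1.610e-06  f'(a)=-3.433e+00  a ← 54.488929 − (+1.610e-06/-3.433e+00) = 54.488930
iter 5: u=1.591589  f(a)=+5.684e-14  f'(a)=-3.433e+00  a ← 54.488930 − (+5.684e-14/-3.433e+00) = 54.488930
converged: |Δa| < 1e-12 after 5 iterations
sag = a·(cosh(S/(2a)) − 1) = 54.488930·(cosh(1.591589) − 1) = 84.870612
T_max/T_min = cosh(S/(2a)) = 2.557575

a=54.489 sag=84.871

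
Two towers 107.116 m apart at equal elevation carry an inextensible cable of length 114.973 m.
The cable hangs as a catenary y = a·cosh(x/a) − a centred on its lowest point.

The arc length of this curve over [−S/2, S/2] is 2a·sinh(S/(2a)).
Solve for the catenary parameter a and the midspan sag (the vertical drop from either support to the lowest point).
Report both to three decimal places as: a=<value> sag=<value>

seed: a₀ = √(S³/(24(L−S))) = √(107.116³/(24·7.857)) = 80.732337
iter 1: u=0.663402  f(a)=+1.747e-01  f'(a)=-2.033e-01  a ← 80.732337 − (+1.747e-01/-2.033e-01) = 81.591550
iter 2: u=0.656416  f(a)=+2.828e-03  f'(a)=-1.968e-01  a ← 81.591550 − (+2.828e-03/-1.968e-01) = 81.605922
iter 3: u=0.656300  f(a)=+7.683e-07  f'(a)=-1.967e-01  a ← 81.605922 − (+7.683e-07/-1.967e-01) = 81.605926
iter 4: u=0.656300  f(a)=+5.684e-14  f'(a)=-1.967e-01  a ← 81.605926 − (+5.684e-14/-1.967e-01) = 81.605926
converged: |Δa| < 1e-12 after 4 iterations
sag = a·(cosh(S/(2a)) − 1) = 81.605926·(cosh(0.656300) − 1) = 18.215038
T_max/T_min = cosh(S/(2a)) = 1.223207

a=81.606 sag=18.215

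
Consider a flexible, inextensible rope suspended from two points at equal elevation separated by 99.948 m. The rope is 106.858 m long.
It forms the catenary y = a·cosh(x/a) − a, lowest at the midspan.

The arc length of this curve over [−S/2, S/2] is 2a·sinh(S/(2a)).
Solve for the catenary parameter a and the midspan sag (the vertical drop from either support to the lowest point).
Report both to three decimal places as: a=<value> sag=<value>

a=78.384 sag=16.478

seed: a₀ = √(S³/(24(L−S))) = √(99.948³/(24·6.910)) = 77.591923
iter 1: u=0.644062  f(a)=+1.447e-01  f'(a)=-1.856e-01  a ← 77.591923 − (+1.447e-01/-1.856e-01) = 78.371744
iter 2: u=0.637653  f(a)=+2.211e-03  f'(a)=-1.800e-01  a ← 78.371744 − (+2.211e-03/-1.800e-01) = 78.384029
iter 3: u=0.637553  f(a)=+5.337e-07  f'(a)=-1.799e-01  a ← 78.384029 − (+5.337e-07/-1.799e-01) = 78.384032
iter 4: u=0.637553  f(a)=+1.421e-14  f'(a)=-1.799e-01  a ← 78.384032 − (+1.421e-14/-1.799e-01) = 78.384032
converged: |Δa| < 1e-12 after 4 iterations
sag = a·(cosh(S/(2a)) − 1) = 78.384032·(cosh(0.637553) − 1) = 16.477522
T_max/T_min = cosh(S/(2a)) = 1.210215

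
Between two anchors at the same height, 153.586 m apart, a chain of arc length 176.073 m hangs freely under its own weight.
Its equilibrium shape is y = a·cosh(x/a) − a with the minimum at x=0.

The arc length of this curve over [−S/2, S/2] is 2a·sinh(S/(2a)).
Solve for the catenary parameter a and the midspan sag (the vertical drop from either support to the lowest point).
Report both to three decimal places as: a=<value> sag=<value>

a=83.674 sag=37.783

seed: a₀ = √(S³/(24(L−S))) = √(153.586³/(24·22.487)) = 81.932473
iter 1: u=0.937272  f(a)=+1.009e+00  f'(a)=-5.987e-01  a ← 81.932473 − (+1.009e+00/-5.987e-01) = 83.617247
iter 2: u=0.918387  f(a)=+3.195e-02  f'(a)=-5.613e-01  a ← 83.617247 − (+3.195e-02/-5.613e-01) = 83.674170
iter 3: u=0.917762  f(a)=+3.438e-05  f'(a)=-5.601e-01  a ← 83.674170 − (+3.438e-05/-5.601e-01) = 83.674232
iter 4: u=0.917762  f(a)=+3.996e-11  f'(a)=-5.601e-01  a ← 83.674232 − (+3.996e-11/-5.601e-01) = 83.674232
converged: |Δa| < 1e-12 after 4 iterations
sag = a·(cosh(S/(2a)) − 1) = 83.674232·(cosh(0.917762) − 1) = 37.782766
T_max/T_min = cosh(S/(2a)) = 1.451546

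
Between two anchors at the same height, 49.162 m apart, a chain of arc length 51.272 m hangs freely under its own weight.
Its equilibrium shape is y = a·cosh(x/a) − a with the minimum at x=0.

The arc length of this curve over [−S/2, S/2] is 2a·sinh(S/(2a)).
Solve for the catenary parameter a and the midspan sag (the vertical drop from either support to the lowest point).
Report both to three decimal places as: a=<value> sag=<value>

seed: a₀ = √(S³/(24(L−S))) = √(49.162³/(24·2.110)) = 48.439256
iter 1: u=0.507460  f(a)=+2.734e-02  f'(a)=-8.938e-02  a ← 48.439256 − (+2.734e-02/-8.938e-02) = 48.745074
iter 2: u=0.504277  f(a)=+2.610e-04  f'(a)=-8.768e-02  a ← 48.745074 − (+2.610e-04/-8.768e-02) = 48.748051
iter 3: u=0.504246  f(a)=+2.431e-08  f'(a)=-8.767e-02  a ← 48.748051 − (+2.431e-08/-8.767e-02) = 48.748051
iter 4: u=0.504246  f(a)=+7.105e-15  f'(a)=-8.767e-02  a ← 48.748051 − (+7.105e-15/-8.767e-02) = 48.748051
converged: |Δa| < 1e-12 after 4 iterations
sag = a·(cosh(S/(2a)) − 1) = 48.748051·(cosh(0.504246) − 1) = 6.329866
T_max/T_min = cosh(S/(2a)) = 1.129849

a=48.748 sag=6.330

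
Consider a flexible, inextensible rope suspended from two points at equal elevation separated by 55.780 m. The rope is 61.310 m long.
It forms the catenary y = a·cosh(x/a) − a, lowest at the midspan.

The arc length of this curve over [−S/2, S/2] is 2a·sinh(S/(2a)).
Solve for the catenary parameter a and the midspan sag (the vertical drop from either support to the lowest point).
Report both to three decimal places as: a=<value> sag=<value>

a=36.688 sag=11.121

seed: a₀ = √(S³/(24(L−S))) = √(55.780³/(24·5.530)) = 36.161762
iter 1: u=0.771257  f(a)=+1.668e-01  f'(a)=-3.244e-01  a ← 36.161762 − (+1.668e-01/-3.244e-01) = 36.675957
iter 2: u=0.760444  f(a)=+3.625e-03  f'(a)=-3.105e-01  a ← 36.675957 − (+3.625e-03/-3.105e-01) = 36.687632
iter 3: u=0.760202  f(a)=+1.796e-06  f'(a)=-3.102e-01  a ← 36.687632 − (+1.796e-06/-3.102e-01) = 36.687638
iter 4: u=0.760202  f(a)=+4.547e-13  f'(a)=-3.102e-01  a ← 36.687638 − (+4.547e-13/-3.102e-01) = 36.687638
converged: |Δa| < 1e-12 after 4 iterations
sag = a·(cosh(S/(2a)) − 1) = 36.687638·(cosh(0.760202) − 1) = 11.121481
T_max/T_min = cosh(S/(2a)) = 1.303140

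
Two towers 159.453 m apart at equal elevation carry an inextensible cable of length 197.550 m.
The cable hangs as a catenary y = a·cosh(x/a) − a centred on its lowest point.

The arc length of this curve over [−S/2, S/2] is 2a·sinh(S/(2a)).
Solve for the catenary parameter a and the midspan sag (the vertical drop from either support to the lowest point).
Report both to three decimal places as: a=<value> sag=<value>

a=68.854 sag=51.551

seed: a₀ = √(S³/(24(L−S))) = √(159.453³/(24·38.097)) = 66.588316
iter 1: u=1.197305  f(a)=+2.826e+00  f'(a)=-1.317e+00  a ← 66.588316 − (+2.826e+00/-1.317e+00) = 68.734061
iter 2: u=1.159927  f(a)=+1.423e-01  f'(a)=-1.187e+00  a ← 68.734061 − (+1.423e-01/-1.187e+00) = 68.853945
iter 3: u=1.157908  f(a)=+4.035e-04  f'(a)=-1.181e+00  a ← 68.853945 − (+4.035e-04/-1.181e+00) = 68.854287
iter 4: u=1.157902  f(a)=+3.264e-09  f'(a)=-1.181e+00  a ← 68.854287 − (+3.264e-09/-1.181e+00) = 68.854287
iter 5: u=1.157902  f(a)=+5.684e-14  f'(a)=-1.181e+00  a ← 68.854287 − (+5.684e-14/-1.181e+00) = 68.854287
converged: |Δa| < 1e-12 after 5 iterations
sag = a·(cosh(S/(2a)) − 1) = 68.854287·(cosh(1.157902) − 1) = 51.550918
T_max/T_min = cosh(S/(2a)) = 1.748696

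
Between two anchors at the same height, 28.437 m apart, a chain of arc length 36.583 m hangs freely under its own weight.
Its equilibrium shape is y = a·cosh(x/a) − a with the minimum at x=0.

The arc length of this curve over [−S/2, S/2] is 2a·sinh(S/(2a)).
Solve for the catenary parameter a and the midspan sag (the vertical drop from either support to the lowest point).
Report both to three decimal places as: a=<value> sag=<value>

a=11.284 sag=10.208

seed: a₀ = √(S³/(24(L−S))) = √(28.437³/(24·8.146)) = 10.845457
iter 1: u=1.311010  f(a)=+7.294e-01  f'(a)=-1.777e+00  a ← 10.845457 − (+7.294e-01/-1.777e+00) = 11.255975
iter 2: u=1.263196  f(a)=+4.346e-02  f'(a)=-1.571e+00  a ← 11.255975 − (+4.346e-02/-1.571e+00) = 11.283642
iter 3: u=1.260098  f(a)=+1.759e-04  f'(a)=-1.558e+00  a ← 11.283642 − (+1.759e-04/-1.558e+00) = 11.283755
iter 4: u=1.260086  f(a)=+2.908e-09  f'(a)=-1.558e+00  a ← 11.283755 − (+2.908e-09/-1.558e+00) = 11.283755
iter 5: u=1.260086  f(a)=+0.000e+00  f'(a)=-1.558e+00  a ← 11.283755 − (+0.000e+00/-1.558e+00) = 11.283755
converged: |Δa| < 1e-12 after 5 iterations
sag = a·(cosh(S/(2a)) − 1) = 11.283755·(cosh(1.260086) − 1) = 10.208153
T_max/T_min = cosh(S/(2a)) = 1.904677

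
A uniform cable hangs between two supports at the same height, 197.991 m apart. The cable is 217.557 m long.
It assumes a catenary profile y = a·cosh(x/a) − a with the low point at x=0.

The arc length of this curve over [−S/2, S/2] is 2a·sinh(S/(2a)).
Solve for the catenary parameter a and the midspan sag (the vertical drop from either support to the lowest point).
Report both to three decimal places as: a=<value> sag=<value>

seed: a₀ = √(S³/(24(L−S))) = √(197.991³/(24·19.566)) = 128.561677
iter 1: u=0.770023  f(a)=+5.883e-01  f'(a)=-3.228e-01  a ← 128.561677 − (+5.883e-01/-3.228e-01) = 130.384150
iter 2: u=0.759260  f(a)=+1.274e-02  f'(a)=-3.090e-01  a ← 130.384150 − (+1.274e-02/-3.090e-01) = 130.425397
iter 3: u=0.759020  f(a)=+6.273e-06  f'(a)=-3.087e-01  a ← 130.425397 − (+6.273e-06/-3.087e-01) = 130.425417
iter 4: u=0.759020  f(a)=+1.478e-12  f'(a)=-3.087e-01  a ← 130.425417 − (+1.478e-12/-3.087e-01) = 130.425417
converged: |Δa| < 1e-12 after 4 iterations
sag = a·(cosh(S/(2a)) − 1) = 130.425417·(cosh(0.759020) − 1) = 39.408477
T_max/T_min = cosh(S/(2a)) = 1.302153

a=130.425 sag=39.408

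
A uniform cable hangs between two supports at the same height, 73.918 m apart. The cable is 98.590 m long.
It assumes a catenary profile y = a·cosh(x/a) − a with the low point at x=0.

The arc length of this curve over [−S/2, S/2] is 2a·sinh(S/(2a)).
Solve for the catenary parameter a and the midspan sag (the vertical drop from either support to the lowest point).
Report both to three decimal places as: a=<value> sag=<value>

seed: a₀ = √(S³/(24(L−S))) = √(73.918³/(24·24.672)) = 26.116653
iter 1: u=1.415151  f(a)=+2.592e+00  f'(a)=-2.296e+00  a ← 26.116653 − (+2.592e+00/-2.296e+00) = 27.245482
iter 2: u=1.356518  f(a)=+1.775e-01  f'(a)=-1.991e+00  a ← 27.245482 − (+1.775e-01/-1.991e+00) = 27.334624
iter 3: u=1.352095  f(a)=+9.680e-04  f'(a)=-1.970e+00  a ← 27.334624 − (+9.680e-04/-1.970e+00) = 27.335115
iter 4: u=1.352070  f(a)=+2.913e-08  f'(a)=-1.969e+00  a ← 27.335115 − (+2.913e-08/-1.969e+00) = 27.335115
iter 5: u=1.352070  f(a)=+0.000e+00  f'(a)=-1.969e+00  a ← 27.335115 − (+0.000e+00/-1.969e+00) = 27.335115
converged: |Δa| < 1e-12 after 5 iterations
sag = a·(cosh(S/(2a)) − 1) = 27.335115·(cosh(1.352070) − 1) = 29.031591
T_max/T_min = cosh(S/(2a)) = 2.062062

a=27.335 sag=29.032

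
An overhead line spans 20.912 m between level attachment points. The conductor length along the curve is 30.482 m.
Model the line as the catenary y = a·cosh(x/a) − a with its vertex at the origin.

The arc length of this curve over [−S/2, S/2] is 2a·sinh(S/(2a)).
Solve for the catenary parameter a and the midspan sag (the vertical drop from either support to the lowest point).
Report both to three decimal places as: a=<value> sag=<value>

a=6.704 sag=9.946

seed: a₀ = √(S³/(24(L−S))) = √(20.912³/(24·9.570)) = 6.310035
iter 1: u=1.657043  f(a)=+1.403e+00  f'(a)=-3.952e+00  a ← 6.310035 − (+1.403e+00/-3.952e+00) = 6.665066
iter 2: u=1.568777  f(a)=+1.271e-01  f'(a)=-3.266e+00  a ← 6.665066 − (+1.271e-01/-3.266e+00) = 6.703995
iter 3: u=1.559667  f(a)=+1.273e-03  f'(a)=-3.201e+00  a ← 6.703995 − (+1.273e-03/-3.201e+00) = 6.704393
iter 4: u=1.559575  f(a)=+1.305e-07  f'(a)=-3.200e+00  a ← 6.704393 − (+1.305e-07/-3.200e+00) = 6.704393
iter 5: u=1.559575  f(a)=-7.105e-15  f'(a)=-3.200e+00  a ← 6.704393 − (-7.105e-15/-3.200e+00) = 6.704393
converged: |Δa| < 1e-12 after 5 iterations
sag = a·(cosh(S/(2a)) − 1) = 6.704393·(cosh(1.559575) − 1) = 9.946042
T_max/T_min = cosh(S/(2a)) = 2.483511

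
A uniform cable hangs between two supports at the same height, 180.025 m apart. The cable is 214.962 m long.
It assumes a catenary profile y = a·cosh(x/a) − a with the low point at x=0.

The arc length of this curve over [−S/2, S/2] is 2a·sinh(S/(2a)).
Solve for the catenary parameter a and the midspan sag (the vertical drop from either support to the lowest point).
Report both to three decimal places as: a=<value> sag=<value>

seed: a₀ = √(S³/(24(L−S))) = √(180.025³/(24·34.937)) = 83.416277
iter 1: u=1.079076  f(a)=+2.091e+00  f'(a)=-9.393e-01  a ← 83.416277 − (+2.091e+00/-9.393e-01) = 85.642695
iter 2: u=1.051024  f(a)=+8.665e-02  f'(a)=-8.630e-01  a ← 85.642695 − (+8.665e-02/-8.630e-01) = 85.743110
iter 3: u=1.049793  f(a)=+1.630e-04  f'(a)=-8.597e-01  a ← 85.743110 − (+1.630e-04/-8.597e-01) = 85.743300
iter 4: u=1.049790  f(a)=+5.793e-10  f'(a)=-8.597e-01  a ← 85.743300 − (+5.793e-10/-8.597e-01) = 85.743300
iter 5: u=1.049790  f(a)=-2.842e-14  f'(a)=-8.597e-01  a ← 85.743300 − (-2.842e-14/-8.597e-01) = 85.743300
converged: |Δa| < 1e-12 after 5 iterations
sag = a·(cosh(S/(2a)) − 1) = 85.743300·(cosh(1.049790) − 1) = 51.748805
T_max/T_min = cosh(S/(2a)) = 1.603532

a=85.743 sag=51.749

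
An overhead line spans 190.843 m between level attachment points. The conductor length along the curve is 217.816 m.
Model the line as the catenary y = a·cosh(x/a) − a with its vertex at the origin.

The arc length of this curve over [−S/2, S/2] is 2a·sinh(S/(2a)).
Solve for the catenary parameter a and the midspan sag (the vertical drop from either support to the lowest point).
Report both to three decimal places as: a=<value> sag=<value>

a=105.749 sag=46.053

seed: a₀ = √(S³/(24(L−S))) = √(190.843³/(24·26.973)) = 103.620123
iter 1: u=0.920878  f(a)=+1.167e+00  f'(a)=-5.661e-01  a ← 103.620123 − (+1.167e+00/-5.661e-01) = 105.681599
iter 2: u=0.902915  f(a)=+3.574e-02  f'(a)=-5.319e-01  a ← 105.681599 − (+3.574e-02/-5.319e-01) = 105.748782
iter 3: u=0.902341  f(a)=+3.586e-05  f'(a)=-5.309e-01  a ← 105.748782 − (+3.586e-05/-5.309e-01) = 105.748850
iter 4: u=0.902341  f(a)=+3.621e-11  f'(a)=-5.309e-01  a ← 105.748850 − (+3.621e-11/-5.309e-01) = 105.748850
converged: |Δa| < 1e-12 after 4 iterations
sag = a·(cosh(S/(2a)) − 1) = 105.748850·(cosh(0.902341) − 1) = 46.052901
T_max/T_min = cosh(S/(2a)) = 1.435493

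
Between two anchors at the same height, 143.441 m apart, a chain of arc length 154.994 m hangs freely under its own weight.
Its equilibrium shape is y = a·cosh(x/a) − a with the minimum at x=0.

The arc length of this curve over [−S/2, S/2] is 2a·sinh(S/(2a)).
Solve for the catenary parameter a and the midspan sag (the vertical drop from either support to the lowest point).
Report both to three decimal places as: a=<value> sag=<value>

seed: a₀ = √(S³/(24(L−S))) = √(143.441³/(24·11.553)) = 103.170836
iter 1: u=0.695163  f(a)=+2.824e-01  f'(a)=-2.350e-01  a ← 103.170836 − (+2.824e-01/-2.350e-01) = 104.372621
iter 2: u=0.687158  f(a)=+5.010e-03  f'(a)=-2.267e-01  a ← 104.372621 − (+5.010e-03/-2.267e-01) = 104.394721
iter 3: u=0.687013  f(a)=+1.640e-06  f'(a)=-2.266e-01  a ← 104.394721 − (+1.640e-06/-2.266e-01) = 104.394728
iter 4: u=0.687013  f(a)=+1.705e-13  f'(a)=-2.266e-01  a ← 104.394728 − (+1.705e-13/-2.266e-01) = 104.394728
converged: |Δa| < 1e-12 after 4 iterations
sag = a·(cosh(S/(2a)) − 1) = 104.394728·(cosh(0.687013) − 1) = 25.620826
T_max/T_min = cosh(S/(2a)) = 1.245423

a=104.395 sag=25.621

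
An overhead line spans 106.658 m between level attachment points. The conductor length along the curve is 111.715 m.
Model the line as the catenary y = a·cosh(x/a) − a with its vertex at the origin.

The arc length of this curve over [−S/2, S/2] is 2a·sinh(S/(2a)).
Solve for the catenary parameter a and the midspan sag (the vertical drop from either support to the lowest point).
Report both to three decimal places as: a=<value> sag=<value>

seed: a₀ = √(S³/(24(L−S))) = √(106.658³/(24·5.057)) = 99.985738
iter 1: u=0.533366  f(a)=+7.242e-02  f'(a)=-1.041e-01  a ← 99.985738 − (+7.242e-02/-1.041e-01) = 100.681670
iter 2: u=0.529679  f(a)=+7.631e-04  f'(a)=-1.019e-01  a ← 100.681670 − (+7.631e-04/-1.019e-01) = 100.689160
iter 3: u=0.529640  f(a)=+8.672e-08  f'(a)=-1.019e-01  a ← 100.689160 − (+8.672e-08/-1.019e-01) = 100.689161
iter 4: u=0.529640  f(a)=+0.000e+00  f'(a)=-1.019e-01  a ← 100.689161 − (+0.000e+00/-1.019e-01) = 100.689161
converged: |Δa| < 1e-12 after 4 iterations
sag = a·(cosh(S/(2a)) − 1) = 100.689161·(cosh(0.529640) − 1) = 14.455823
T_max/T_min = cosh(S/(2a)) = 1.143569

a=100.689 sag=14.456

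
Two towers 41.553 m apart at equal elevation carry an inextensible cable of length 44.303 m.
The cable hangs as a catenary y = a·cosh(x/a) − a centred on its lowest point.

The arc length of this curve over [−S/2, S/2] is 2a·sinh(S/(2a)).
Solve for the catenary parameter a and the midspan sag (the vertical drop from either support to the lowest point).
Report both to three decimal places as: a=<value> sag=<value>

a=33.293 sag=6.696

seed: a₀ = √(S³/(24(L−S))) = √(41.553³/(24·2.750)) = 32.970961
iter 1: u=0.630145  f(a)=+5.512e-02  f'(a)=-1.735e-01  a ← 32.970961 − (+5.512e-02/-1.735e-01) = 33.288586
iter 2: u=0.624133  f(a)=+8.066e-04  f'(a)=-1.685e-01  a ← 33.288586 − (+8.066e-04/-1.685e-01) = 33.293373
iter 3: u=0.624043  f(a)=+1.784e-07  f'(a)=-1.684e-01  a ← 33.293373 − (+1.784e-07/-1.684e-01) = 33.293374
iter 4: u=0.624043  f(a)=+0.000e+00  f'(a)=-1.684e-01  a ← 33.293374 − (+0.000e+00/-1.684e-01) = 33.293374
converged: |Δa| < 1e-12 after 4 iterations
sag = a·(cosh(S/(2a)) − 1) = 33.293374·(cosh(0.624043) − 1) = 6.695846
T_max/T_min = cosh(S/(2a)) = 1.201116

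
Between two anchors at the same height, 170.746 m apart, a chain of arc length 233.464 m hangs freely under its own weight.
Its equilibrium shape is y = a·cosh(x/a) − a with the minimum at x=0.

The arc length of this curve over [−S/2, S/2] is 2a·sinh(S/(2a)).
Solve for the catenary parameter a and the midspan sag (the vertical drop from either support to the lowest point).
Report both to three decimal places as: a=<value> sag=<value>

seed: a₀ = √(S³/(24(L−S))) = √(170.746³/(24·62.718)) = 57.507447
iter 1: u=1.484556  f(a)=+7.285e+00  f'(a)=-2.701e+00  a ← 57.507447 − (+7.285e+00/-2.701e+00) = 60.204322
iter 2: u=1.418054  f(a)=+5.438e-01  f'(a)=-2.312e+00  a ← 60.204322 − (+5.438e-01/-2.312e+00) = 60.439560
iter 3: u=1.412535  f(a)=+3.571e-03  f'(a)=-2.282e+00  a ← 60.439560 − (+3.571e-03/-2.282e+00) = 60.441125
iter 4: u=1.412499  f(a)=+1.562e-07  f'(a)=-2.281e+00  a ← 60.441125 − (+1.562e-07/-2.281e+00) = 60.441125
iter 5: u=1.412499  f(a)=+0.000e+00  f'(a)=-2.281e+00  a ← 60.441125 − (+0.000e+00/-2.281e+00) = 60.441125
converged: |Δa| < 1e-12 after 5 iterations
sag = a·(cosh(S/(2a)) − 1) = 60.441125·(cosh(1.412499) − 1) = 71.010347
T_max/T_min = cosh(S/(2a)) = 2.174868

a=60.441 sag=71.010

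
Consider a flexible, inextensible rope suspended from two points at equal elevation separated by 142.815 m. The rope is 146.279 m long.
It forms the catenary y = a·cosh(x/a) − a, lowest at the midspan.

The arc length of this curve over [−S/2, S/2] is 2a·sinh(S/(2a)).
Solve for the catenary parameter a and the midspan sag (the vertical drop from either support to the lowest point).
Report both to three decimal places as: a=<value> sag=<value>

seed: a₀ = √(S³/(24(L−S))) = √(142.815³/(24·3.464)) = 187.182901
iter 1: u=0.381485  f(a)=+2.529e-02  f'(a)=-3.755e-02  a ← 187.182901 − (+2.529e-02/-3.755e-02) = 187.856435
iter 2: u=0.380117  f(a)=+1.372e-04  f'(a)=-3.715e-02  a ← 187.856435 − (+1.372e-04/-3.715e-02) = 187.860128
iter 3: u=0.380110  f(a)=+4.083e-09  f'(a)=-3.714e-02  a ← 187.860128 − (+4.083e-09/-3.714e-02) = 187.860128
iter 4: u=0.380110  f(a)=+2.842e-14  f'(a)=-3.714e-02  a ← 187.860128 − (+2.842e-14/-3.714e-02) = 187.860128
converged: |Δa| < 1e-12 after 4 iterations
sag = a·(cosh(S/(2a)) − 1) = 187.860128·(cosh(0.380110) − 1) = 13.735542
T_max/T_min = cosh(S/(2a)) = 1.073116

a=187.860 sag=13.736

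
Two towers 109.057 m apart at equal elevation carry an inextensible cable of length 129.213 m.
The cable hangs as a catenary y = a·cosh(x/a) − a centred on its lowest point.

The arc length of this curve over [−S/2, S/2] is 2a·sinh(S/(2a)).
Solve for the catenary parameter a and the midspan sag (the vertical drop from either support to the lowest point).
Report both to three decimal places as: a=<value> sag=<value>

a=53.160 sag=30.506

seed: a₀ = √(S³/(24(L−S))) = √(109.057³/(24·20.156)) = 51.781249
iter 1: u=1.053055  f(a)=+1.148e+00  f'(a)=-8.683e-01  a ← 51.781249 − (+1.148e+00/-8.683e-01) = 53.102804
iter 2: u=1.026848  f(a)=+4.540e-02  f'(a)=-8.008e-01  a ← 53.102804 − (+4.540e-02/-8.008e-01) = 53.159493
iter 3: u=1.025753  f(a)=+7.754e-05  f'(a)=-7.981e-01  a ← 53.159493 − (+7.754e-05/-7.981e-01) = 53.159590
iter 4: u=1.025751  f(a)=+2.270e-10  f'(a)=-7.981e-01  a ← 53.159590 − (+2.270e-10/-7.981e-01) = 53.159590
iter 5: u=1.025751  f(a)=+0.000e+00  f'(a)=-7.981e-01  a ← 53.159590 − (+0.000e+00/-7.981e-01) = 53.159590
converged: |Δa| < 1e-12 after 5 iterations
sag = a·(cosh(S/(2a)) − 1) = 53.159590·(cosh(1.025751) − 1) = 30.506065
T_max/T_min = cosh(S/(2a)) = 1.573858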